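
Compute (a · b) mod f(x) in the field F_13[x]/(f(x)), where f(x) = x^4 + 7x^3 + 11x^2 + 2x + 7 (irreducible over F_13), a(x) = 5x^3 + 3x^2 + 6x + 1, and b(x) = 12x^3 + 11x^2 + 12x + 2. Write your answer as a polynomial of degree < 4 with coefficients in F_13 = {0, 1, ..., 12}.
a · b ≡ 2x^3 + 4x^2 + 11x + 8 (mod f(x))

Multiply in F_13[x]: a(x)·b(x) = (5x^3 + 3x^2 + 6x + 1)·(12x^3 + 11x^2 + 12x + 2) = 8x^6 + 9x^4 + 7x^3 + 11x^2 + 11x + 2. This has degree ≥ 4, so divide by f(x) over F_13: 8x^6 + 9x^4 + 7x^3 + 11x^2 + 11x + 2 = (8x^2 + 9x + 1)·(x^4 + 7x^3 + 11x^2 + 2x + 7) + (2x^3 + 4x^2 + 11x + 8). Hence a·b ≡ 2x^3 + 4x^2 + 11x + 8 (mod f). (F_13[x]/(f) is a field with 13^4 = 28561 elements since f is irreducible of degree 4.)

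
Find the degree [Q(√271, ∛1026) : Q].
[Q(√271, ∛1026) : Q] = 6

Let L = Q(√271, ∛1026). Since Q(√271) ⊂ L and [Q(√271):Q] = 2, the tower law gives 2 | [L:Q]. Likewise Q(∛1026) ⊂ L with [Q(∛1026):Q] = 3 (because 1026 is not a perfect cube), so 3 | [L:Q]. As gcd(2,3) = 1, [L:Q] is divisible by 6. Conversely L is generated over Q by √271 and ∛1026, so [L:Q] ≤ 2·3 = 6. Therefore [Q(√271, ∛1026) : Q] = 6.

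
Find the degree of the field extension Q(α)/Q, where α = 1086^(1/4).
[Q(α):Q] = 4

α is a root of x^4 - 1086. By Eisenstein's criterion at the prime p = 2 (which divides the constant term 1086 but p^2 = 4 does not, since 1086 is squarefree), x^4 - 1086 is irreducible over Q. Hence [Q(α):Q] = 4.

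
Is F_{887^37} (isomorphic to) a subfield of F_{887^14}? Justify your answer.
No: F_{887^37} is not a subfield of F_{887^14}

F_{p^m} embeds in F_{p^n} iff m | n. Here 37 ∤ 14 (since 14 = 0·37 + 14 with remainder 14 ≠ 0), so F_{887^37} is not a subfield of F_{887^14}. Equivalently: if it were, the tower law would give 37 = [F_{887^37}:F_887] dividing [F_{887^14}:F_887] = 14, contradiction.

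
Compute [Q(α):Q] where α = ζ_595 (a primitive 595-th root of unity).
[Q(α):Q] = 384

The minimal polynomial of ζ_595 over Q is the 595-th cyclotomic polynomial Φ_595(x), which is irreducible over Q and has degree φ(595) = 384. Hence [Q(α):Q] = φ(595) = 384.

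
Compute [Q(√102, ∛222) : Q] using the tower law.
[Q(√102, ∛222) : Q] = 6

Let L = Q(√102, ∛222). Since Q(√102) ⊂ L and [Q(√102):Q] = 2, the tower law gives 2 | [L:Q]. Likewise Q(∛222) ⊂ L with [Q(∛222):Q] = 3 (because 222 is not a perfect cube), so 3 | [L:Q]. As gcd(2,3) = 1, [L:Q] is divisible by 6. Conversely L is generated over Q by √102 and ∛222, so [L:Q] ≤ 2·3 = 6. Therefore [Q(√102, ∛222) : Q] = 6.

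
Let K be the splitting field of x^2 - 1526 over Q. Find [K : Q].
[K : Q] = 2

f(x) = x^2 - 1526 factors as (x - √1526)(x + √1526). The splitting field is K = Q(√1526). Since 1526 is squarefree and > 1, it is not a perfect square, so x^2 - 1526 is irreducible over Q and [Q(√1526) : Q] = 2. Hence [K : Q] = 2.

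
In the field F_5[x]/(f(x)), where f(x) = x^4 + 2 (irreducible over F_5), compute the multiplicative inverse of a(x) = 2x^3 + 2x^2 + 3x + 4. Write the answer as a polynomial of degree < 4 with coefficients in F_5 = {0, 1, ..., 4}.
a(x)^(-1) ≡ 4x^3 + x^2 + x + 2 (mod f(x))

Since f is irreducible over F_5, F_5[x]/(f) is a field and a(x) ≠ 0 has an inverse. Apply the extended Euclidean algorithm to f(x) and a(x) in F_5[x]: f(x) = (3x + 2)·a(x) + (2x^2 + 2x + 4);  a(x) = (x)·(2x^2 + 2x + 4) + (4x + 4);  (2x^2 + 2x + 4) = (3x)·(4x + 4) + (4). The last nonzero remainder is the constant 4 = gcd(f, a) in F_5. Back-substituting through the division chain expresses 4 = s(x)·a(x) + t(x)·f(x) with s(x) ≡ x^3 + 4x^2 + 4x + 3 (mod f), so (x^3 + 4x^2 + 4x + 3)·a(x) ≡ 4 (mod f). Multiplying by 4^(-1) ≡ 4 in F_5 gives a(x)^(-1) ≡ 4·(x^3 + 4x^2 + 4x + 3) ≡ 4x^3 + x^2 + x + 2 (mod f). Check: (2x^3 + 2x^2 + 3x + 4)·(4x^3 + x^2 + x + 2) = 3x^6 + x^4 + x^2 + 3 ≡ 1 (mod x^4 + 2).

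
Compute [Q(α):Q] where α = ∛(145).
[Q(α):Q] = 3

The minimal polynomial of α is x^3 - 145, irreducible over Q since 145 is not a perfect cube (so x^3 - 145 has no rational root). Hence [Q(α):Q] = deg(m_α) = 3.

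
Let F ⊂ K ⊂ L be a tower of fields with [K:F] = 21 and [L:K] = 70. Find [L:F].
[L:F] = 1470

The tower law says that for any tower of field extensions F ⊂ K ⊂ L with finite degrees, [L:F] = [L:K] · [K:F]. Here this gives [L:F] = 70 · 21 = 1470.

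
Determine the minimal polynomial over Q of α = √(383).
m_α(x) = x^2 - 383

α satisfies α^2 - 383 = 0, so x^2 - 383 annihilates α. Since d = 383 is squarefree and ≠ 1, it is not a perfect square in Q, so x^2 - 383 has no rational root and is therefore irreducible over Q (a degree-2 polynomial over a field is irreducible iff it has no root). Hence m_α(x) = x^2 - 383.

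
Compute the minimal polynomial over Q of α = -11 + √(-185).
m_α(x) = x^2 + 22x + 306

From α + 11 = √(-185), squaring gives (α + 11)^2 = -185, i.e. α^2 + 22α + 121 = -185, so α^2 + 22α + 306 = 0. The discriminant of x^2 + 22x + 306 is (22)^2 - 4·(306) = 484 - 1224 = -740, and 4·(-185) is not a perfect square in Q since -185 is squarefree and ≠ 1. Hence x^2 + 22x + 306 is irreducible over Q and is the minimal polynomial of α.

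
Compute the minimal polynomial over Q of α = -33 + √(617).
m_α(x) = x^2 + 66x + 472

From α + 33 = √(617), squaring gives (α + 33)^2 = 617, i.e. α^2 + 66α + 1089 = 617, so α^2 + 66α + 472 = 0. The discriminant of x^2 + 66x + 472 is (66)^2 - 4·(472) = 4356 - 1888 = 2468, and 4·(617) is not a perfect square in Q since 617 is squarefree and ≠ 1. Hence x^2 + 66x + 472 is irreducible over Q and is the minimal polynomial of α.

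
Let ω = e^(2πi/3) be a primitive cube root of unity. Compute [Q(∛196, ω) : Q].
[Q(∛196, ω) : Q] = 6

[Q(∛196):Q] = 3 (min poly x^3 - 196, irreducible since 196 is not a perfect cube). [Q(ω):Q] = 2 (min poly x^2 + x + 1). Since Q(∛196) ⊂ R and ω ∉ R, we have ω ∉ Q(∛196), so x^2 + x + 1 remains irreducible over Q(∛196) and [Q(∛196, ω) : Q(∛196)] = 2. By the tower law, [Q(∛196, ω) : Q] = 3 · 2 = 6. (In fact Q(∛196, ω) is the splitting field of x^3 - 196 over Q.)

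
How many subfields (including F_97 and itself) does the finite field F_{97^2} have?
F_{97^2} has 2 subfields

The subfields of F_{p^n} are exactly the fields F_{p^d} for d | n (each is the fixed field of the unique index-d subgroup of Gal(F_{p^n}/F_p) ≅ Z/nZ). The divisors of n = 2 are {1, 2}, giving 2 subfields: F_{97^1}, F_{97^2}.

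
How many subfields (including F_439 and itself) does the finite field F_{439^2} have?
F_{439^2} has 2 subfields

The subfields of F_{p^n} are exactly the fields F_{p^d} for d | n (each is the fixed field of the unique index-d subgroup of Gal(F_{p^n}/F_p) ≅ Z/nZ). The divisors of n = 2 are {1, 2}, giving 2 subfields: F_{439^1}, F_{439^2}.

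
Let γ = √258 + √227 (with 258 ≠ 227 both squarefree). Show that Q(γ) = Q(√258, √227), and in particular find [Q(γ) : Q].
[Q(γ) : Q] = 4 (equivalently, Q(γ) = Q(√258, √227))

Obviously Q(γ) ⊆ Q(√258, √227), and [Q(√258, √227):Q] = 4 (since 258, 227 are distinct squarefree integers > 1 with 58566 not a perfect square). To show equality we compute the minimal polynomial of γ. From γ = √258 + √227: γ^2 = 258 + 2√(58566) + 227 = 485 + 2√(58566), so γ^2 - 485 = 2√(58566); squaring, (γ^2 - 485)^2 = 4·58566, i.e. γ^4 - 970γ^2 + 235225 - 234264 = 0, i.e. γ^4 - 970γ^2 + 961 = 0. So γ is a root of x^4 - 970x^2 + 961. This polynomial is irreducible over Q: it has no rational root (each ±√258 ± √227 is irrational), and any factorization into two quadratics over Q would force √(58566) ∈ Q (pairing opposite roots) or √258, √227 ∈ Q (other pairings), all impossible. Hence [Q(γ):Q] = 4 = [Q(√258, √227):Q], so Q(γ) = Q(√258, √227).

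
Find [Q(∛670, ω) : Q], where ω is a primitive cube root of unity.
[Q(∛670, ω) : Q] = 6

[Q(∛670):Q] = 3 (min poly x^3 - 670, irreducible since 670 is not a perfect cube). [Q(ω):Q] = 2 (min poly x^2 + x + 1). Since Q(∛670) ⊂ R and ω ∉ R, we have ω ∉ Q(∛670), so x^2 + x + 1 remains irreducible over Q(∛670) and [Q(∛670, ω) : Q(∛670)] = 2. By the tower law, [Q(∛670, ω) : Q] = 3 · 2 = 6. (In fact Q(∛670, ω) is the splitting field of x^3 - 670 over Q.)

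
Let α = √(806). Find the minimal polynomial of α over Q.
m_α(x) = x^2 - 806

α satisfies α^2 - 806 = 0, so x^2 - 806 annihilates α. Since d = 806 is squarefree and ≠ 1, it is not a perfect square in Q, so x^2 - 806 has no rational root and is therefore irreducible over Q (a degree-2 polynomial over a field is irreducible iff it has no root). Hence m_α(x) = x^2 - 806.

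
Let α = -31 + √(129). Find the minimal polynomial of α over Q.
m_α(x) = x^2 + 62x + 832

From α + 31 = √(129), squaring gives (α + 31)^2 = 129, i.e. α^2 + 62α + 961 = 129, so α^2 + 62α + 832 = 0. The discriminant of x^2 + 62x + 832 is (62)^2 - 4·(832) = 3844 - 3328 = 516, and 4·(129) is not a perfect square in Q since 129 is squarefree and ≠ 1. Hence x^2 + 62x + 832 is irreducible over Q and is the minimal polynomial of α.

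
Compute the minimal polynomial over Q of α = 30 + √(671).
m_α(x) = x^2 - 60x + 229

From α - 30 = √(671), squaring gives (α - 30)^2 = 671, i.e. α^2 - 60α + 900 = 671, so α^2 - 60α + 229 = 0. The discriminant of x^2 - 60x + 229 is (-60)^2 - 4·(229) = 3600 - 916 = 2684, and 4·(671) is not a perfect square in Q since 671 is squarefree and ≠ 1. Hence x^2 - 60x + 229 is irreducible over Q and is the minimal polynomial of α.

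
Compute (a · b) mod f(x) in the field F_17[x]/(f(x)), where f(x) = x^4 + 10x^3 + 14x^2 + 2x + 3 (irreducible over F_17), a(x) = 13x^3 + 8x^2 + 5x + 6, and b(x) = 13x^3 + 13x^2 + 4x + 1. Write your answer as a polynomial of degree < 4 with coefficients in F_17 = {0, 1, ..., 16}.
a · b ≡ 10x^3 + 3x^2 + x + 5 (mod f(x))

Multiply in F_17[x]: a(x)·b(x) = (13x^3 + 8x^2 + 5x + 6)·(13x^3 + 13x^2 + 4x + 1) = 16x^6 + x^5 + x^3 + 4x^2 + 12x + 6. This has degree ≥ 4, so divide by f(x) over F_17: 16x^6 + x^5 + x^3 + 4x^2 + 12x + 6 = (16x^2 + 11x + 6)·(x^4 + 10x^3 + 14x^2 + 2x + 3) + (10x^3 + 3x^2 + x + 5). Hence a·b ≡ 10x^3 + 3x^2 + x + 5 (mod f). (F_17[x]/(f) is a field with 17^4 = 83521 elements since f is irreducible of degree 4.)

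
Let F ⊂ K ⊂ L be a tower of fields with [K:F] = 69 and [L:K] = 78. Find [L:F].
[L:F] = 5382

The tower law says that for any tower of field extensions F ⊂ K ⊂ L with finite degrees, [L:F] = [L:K] · [K:F]. Here this gives [L:F] = 78 · 69 = 5382.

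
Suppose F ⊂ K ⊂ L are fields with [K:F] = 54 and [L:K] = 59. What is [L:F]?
[L:F] = 3186

The tower law says that for any tower of field extensions F ⊂ K ⊂ L with finite degrees, [L:F] = [L:K] · [K:F]. Here this gives [L:F] = 59 · 54 = 3186.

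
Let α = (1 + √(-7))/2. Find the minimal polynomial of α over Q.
m_α(x) = x^2 - x + 2

From 2α - 1 = √(-7), squaring gives (2α - 1)^2 = -7, i.e. 4α^2 - 4α + 1 = -7, so α^2 - α + (1 + 7)/4 = 0. Since -7 ≡ 1 (mod 4), (1 + 7)/4 = 2 ∈ Z. The polynomial x^2 - x + 2 has discriminant 1 - 4·(2) = -7, which is not a perfect square in Q (d = -7 is squarefree and ≠ 1), so x^2 - x + 2 is irreducible over Q. It is the minimal polynomial of α.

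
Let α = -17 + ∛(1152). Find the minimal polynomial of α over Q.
m_α(x) = x^3 + 51x^2 + 867x + 3761

Set β = α + 17 = ∛(1152), so β^3 = 1152. Then (α + 17)^3 - 1152 = 0, i.e. α is a root of g(x) = (x + 17)^3 - 1152 = x^3 + 51x^2 + 867x + 3761. Since g(x) = h(x + 17) where h(x) = x^3 - 1152, and h is irreducible over Q (because 1152 is not a perfect cube, so h has no rational root, and a monic cubic with no rational root is irreducible), g is also irreducible (irreducibility is preserved under the substitution x → x + 17). Hence m_α(x) = x^3 + 51x^2 + 867x + 3761.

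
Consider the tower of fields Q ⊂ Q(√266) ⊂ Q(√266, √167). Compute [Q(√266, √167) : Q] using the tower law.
[Q(√266, √167) : Q] = 4

[Q(√266):Q] = 2 (min poly x^2 - 266, irreducible since 266 is squarefree > 1). For the top step, suppose √167 ∈ Q(√266), say √167 = c + d√266 with c, d ∈ Q. Squaring: 167 = c^2 + 266d^2 + 2cd√266. Since √266 ∉ Q this forces 2cd = 0. If d = 0 then √167 = c ∈ Q, contradicting 167 squarefree > 1. If c = 0 then 167 = 266d^2, so 266·167 = (266d)^2 is a perfect square in Q — but 266·167 = 44422 is not a perfect square (since 266 and 167 are distinct squarefree integers). Contradiction. Hence √167 ∉ Q(√266), so x^2 - 167 stays irreducible over Q(√266) and [Q(√266, √167) : Q(√266)] = 2. By the tower law, [Q(√266, √167) : Q] = 2 · 2 = 4.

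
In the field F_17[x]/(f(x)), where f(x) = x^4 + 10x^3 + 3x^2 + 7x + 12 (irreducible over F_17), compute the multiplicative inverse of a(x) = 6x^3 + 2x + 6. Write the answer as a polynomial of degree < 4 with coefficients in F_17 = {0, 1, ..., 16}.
a(x)^(-1) ≡ 7x^3 + 15x^2 + x + 16 (mod f(x))

Since f is irreducible over F_17, F_17[x]/(f) is a field and a(x) ≠ 0 has an inverse. Apply the extended Euclidean algorithm to f(x) and a(x) in F_17[x]: f(x) = (3x + 13)·a(x) + (14x^2 + 14x + 2);  a(x) = (15x + 2)·(14x^2 + 14x + 2) + (12x + 2);  (14x^2 + 14x + 2) = (4x + 9)·(12x + 2) + (1). The last nonzero remainder is the constant 1 = gcd(f, a) in F_17. Back-substituting through the division chain expresses 1 = s(x)·a(x) + t(x)·f(x) with s(x) ≡ 7x^3 + 15x^2 + x + 16 (mod f), so a(x)^(-1) ≡ s(x) = 7x^3 + 15x^2 + x + 16 (mod f). Check: (6x^3 + 2x + 6)·(7x^3 + 15x^2 + x + 16) = 8x^6 + 5x^5 + 3x^4 + 15x^3 + 7x^2 + 4x + 11 ≡ 1 (mod x^4 + 10x^3 + 3x^2 + 7x + 12).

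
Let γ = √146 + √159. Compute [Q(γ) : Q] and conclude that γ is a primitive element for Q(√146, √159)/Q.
[Q(γ) : Q] = 4 (equivalently, Q(γ) = Q(√146, √159))

Obviously Q(γ) ⊆ Q(√146, √159), and [Q(√146, √159):Q] = 4 (since 146, 159 are distinct squarefree integers > 1 with 23214 not a perfect square). To show equality we compute the minimal polynomial of γ. From γ = √146 + √159: γ^2 = 146 + 2√(23214) + 159 = 305 + 2√(23214), so γ^2 - 305 = 2√(23214); squaring, (γ^2 - 305)^2 = 4·23214, i.e. γ^4 - 610γ^2 + 93025 - 92856 = 0, i.e. γ^4 - 610γ^2 + 169 = 0. So γ is a root of x^4 - 610x^2 + 169. This polynomial is irreducible over Q: it has no rational root (each ±√146 ± √159 is irrational), and any factorization into two quadratics over Q would force √(23214) ∈ Q (pairing opposite roots) or √146, √159 ∈ Q (other pairings), all impossible. Hence [Q(γ):Q] = 4 = [Q(√146, √159):Q], so Q(γ) = Q(√146, √159).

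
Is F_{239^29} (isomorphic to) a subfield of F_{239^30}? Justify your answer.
No: F_{239^29} is not a subfield of F_{239^30}

F_{p^m} embeds in F_{p^n} iff m | n. Here 29 ∤ 30 (since 30 = 1·29 + 1 with remainder 1 ≠ 0), so F_{239^29} is not a subfield of F_{239^30}. Equivalently: if it were, the tower law would give 29 = [F_{239^29}:F_239] dividing [F_{239^30}:F_239] = 30, contradiction.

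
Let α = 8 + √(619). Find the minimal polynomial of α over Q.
m_α(x) = x^2 - 16x - 555

From α - 8 = √(619), squaring gives (α - 8)^2 = 619, i.e. α^2 - 16α + 64 = 619, so α^2 - 16α - 555 = 0. The discriminant of x^2 - 16x - 555 is (-16)^2 - 4·(-555) = 256 + 2220 = 2476, and 4·(619) is not a perfect square in Q since 619 is squarefree and ≠ 1. Hence x^2 - 16x - 555 is irreducible over Q and is the minimal polynomial of α.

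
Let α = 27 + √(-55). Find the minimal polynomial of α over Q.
m_α(x) = x^2 - 54x + 784

From α - 27 = √(-55), squaring gives (α - 27)^2 = -55, i.e. α^2 - 54α + 729 = -55, so α^2 - 54α + 784 = 0. The discriminant of x^2 - 54x + 784 is (-54)^2 - 4·(784) = 2916 - 3136 = -220, and 4·(-55) is not a perfect square in Q since -55 is squarefree and ≠ 1. Hence x^2 - 54x + 784 is irreducible over Q and is the minimal polynomial of α.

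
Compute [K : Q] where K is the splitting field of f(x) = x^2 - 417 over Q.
[K : Q] = 2

f(x) = x^2 - 417 factors as (x - √417)(x + √417). The splitting field is K = Q(√417). Since 417 is squarefree and > 1, it is not a perfect square, so x^2 - 417 is irreducible over Q and [Q(√417) : Q] = 2. Hence [K : Q] = 2.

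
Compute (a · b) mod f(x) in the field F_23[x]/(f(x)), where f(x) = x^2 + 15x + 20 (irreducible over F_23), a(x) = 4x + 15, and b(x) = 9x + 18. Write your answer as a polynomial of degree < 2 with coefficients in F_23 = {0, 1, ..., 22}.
a · b ≡ 12x + 10 (mod f(x))

Multiply in F_23[x]: a(x)·b(x) = (4x + 15)·(9x + 18) = 13x^2 + 17. This has degree ≥ 2, so divide by f(x) over F_23: 13x^2 + 17 = (13)·(x^2 + 15x + 20) + (12x + 10). Hence a·b ≡ 12x + 10 (mod f). (F_23[x]/(f) is a field with 23^2 = 529 elements since f is irreducible of degree 2.)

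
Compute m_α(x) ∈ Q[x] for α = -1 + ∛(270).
m_α(x) = x^3 + 3x^2 + 3x - 269

Set β = α + 1 = ∛(270), so β^3 = 270. Then (α + 1)^3 - 270 = 0, i.e. α is a root of g(x) = (x + 1)^3 - 270 = x^3 + 3x^2 + 3x - 269. Since g(x) = h(x + 1) where h(x) = x^3 - 270, and h is irreducible over Q (because 270 is not a perfect cube, so h has no rational root, and a monic cubic with no rational root is irreducible), g is also irreducible (irreducibility is preserved under the substitution x → x + 1). Hence m_α(x) = x^3 + 3x^2 + 3x - 269.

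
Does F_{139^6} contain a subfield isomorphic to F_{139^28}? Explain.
No: F_{139^28} is not a subfield of F_{139^6}

F_{p^m} embeds in F_{p^n} iff m | n. Here 28 ∤ 6 (since 6 = 0·28 + 6 with remainder 6 ≠ 0), so F_{139^28} is not a subfield of F_{139^6}. Equivalently: if it were, the tower law would give 28 = [F_{139^28}:F_139] dividing [F_{139^6}:F_139] = 6, contradiction.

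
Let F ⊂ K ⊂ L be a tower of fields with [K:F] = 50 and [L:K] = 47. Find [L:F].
[L:F] = 2350

The tower law says that for any tower of field extensions F ⊂ K ⊂ L with finite degrees, [L:F] = [L:K] · [K:F]. Here this gives [L:F] = 47 · 50 = 2350.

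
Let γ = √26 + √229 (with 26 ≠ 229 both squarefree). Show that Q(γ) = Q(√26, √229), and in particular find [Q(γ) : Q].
[Q(γ) : Q] = 4 (equivalently, Q(γ) = Q(√26, √229))

Obviously Q(γ) ⊆ Q(√26, √229), and [Q(√26, √229):Q] = 4 (since 26, 229 are distinct squarefree integers > 1 with 5954 not a perfect square). To show equality we compute the minimal polynomial of γ. From γ = √26 + √229: γ^2 = 26 + 2√(5954) + 229 = 255 + 2√(5954), so γ^2 - 255 = 2√(5954); squaring, (γ^2 - 255)^2 = 4·5954, i.e. γ^4 - 510γ^2 + 65025 - 23816 = 0, i.e. γ^4 - 510γ^2 + 41209 = 0. So γ is a root of x^4 - 510x^2 + 41209. This polynomial is irreducible over Q: it has no rational root (each ±√26 ± √229 is irrational), and any factorization into two quadratics over Q would force √(5954) ∈ Q (pairing opposite roots) or √26, √229 ∈ Q (other pairings), all impossible. Hence [Q(γ):Q] = 4 = [Q(√26, √229):Q], so Q(γ) = Q(√26, √229).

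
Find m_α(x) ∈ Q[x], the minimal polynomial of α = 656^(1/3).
m_α(x) = x^3 - 656

α satisfies α^3 = 656, so x^3 - 656 annihilates α. By the rational root test, a rational root p/q (in lowest terms) of x^3 - 656 would satisfy p^3 = 656 q^3, forcing q = 1 and p^3 = 656; but 656 is not a perfect cube, contradiction. A monic cubic over Q with no rational root is irreducible (any nontrivial factorization would include a linear factor). Hence x^3 - 656 is the minimal polynomial of α, and in particular [Q(α):Q] = 3.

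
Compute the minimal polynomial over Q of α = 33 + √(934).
m_α(x) = x^2 - 66x + 155

From α - 33 = √(934), squaring gives (α - 33)^2 = 934, i.e. α^2 - 66α + 1089 = 934, so α^2 - 66α + 155 = 0. The discriminant of x^2 - 66x + 155 is (-66)^2 - 4·(155) = 4356 - 620 = 3736, and 4·(934) is not a perfect square in Q since 934 is squarefree and ≠ 1. Hence x^2 - 66x + 155 is irreducible over Q and is the minimal polynomial of α.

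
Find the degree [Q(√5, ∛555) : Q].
[Q(√5, ∛555) : Q] = 6

Let L = Q(√5, ∛555). Since Q(√5) ⊂ L and [Q(√5):Q] = 2, the tower law gives 2 | [L:Q]. Likewise Q(∛555) ⊂ L with [Q(∛555):Q] = 3 (because 555 is not a perfect cube), so 3 | [L:Q]. As gcd(2,3) = 1, [L:Q] is divisible by 6. Conversely L is generated over Q by √5 and ∛555, so [L:Q] ≤ 2·3 = 6. Therefore [Q(√5, ∛555) : Q] = 6.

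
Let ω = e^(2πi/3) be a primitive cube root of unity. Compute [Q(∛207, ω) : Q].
[Q(∛207, ω) : Q] = 6

[Q(∛207):Q] = 3 (min poly x^3 - 207, irreducible since 207 is not a perfect cube). [Q(ω):Q] = 2 (min poly x^2 + x + 1). Since Q(∛207) ⊂ R and ω ∉ R, we have ω ∉ Q(∛207), so x^2 + x + 1 remains irreducible over Q(∛207) and [Q(∛207, ω) : Q(∛207)] = 2. By the tower law, [Q(∛207, ω) : Q] = 3 · 2 = 6. (In fact Q(∛207, ω) is the splitting field of x^3 - 207 over Q.)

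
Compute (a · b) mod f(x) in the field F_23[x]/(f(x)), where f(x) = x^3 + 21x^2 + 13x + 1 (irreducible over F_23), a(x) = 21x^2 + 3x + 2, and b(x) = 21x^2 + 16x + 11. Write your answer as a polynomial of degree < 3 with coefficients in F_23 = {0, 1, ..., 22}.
a · b ≡ 2x^2 + 14x + 6 (mod f(x))

Multiply in F_23[x]: a(x)·b(x) = (21x^2 + 3x + 2)·(21x^2 + 16x + 11) = 4x^4 + 8x^3 + 22x^2 + 19x + 22. This has degree ≥ 3, so divide by f(x) over F_23: 4x^4 + 8x^3 + 22x^2 + 19x + 22 = (4x + 16)·(x^3 + 21x^2 + 13x + 1) + (2x^2 + 14x + 6). Hence a·b ≡ 2x^2 + 14x + 6 (mod f). (F_23[x]/(f) is a field with 23^3 = 12167 elements since f is irreducible of degree 3.)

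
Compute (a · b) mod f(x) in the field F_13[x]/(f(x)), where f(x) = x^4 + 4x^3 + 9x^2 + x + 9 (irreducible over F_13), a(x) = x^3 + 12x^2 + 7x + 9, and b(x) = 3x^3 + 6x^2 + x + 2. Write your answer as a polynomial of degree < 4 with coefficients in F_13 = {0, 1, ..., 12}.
a · b ≡ 9x^3 + 11x^2 + x + 1 (mod f(x))

Multiply in F_13[x]: a(x)·b(x) = (x^3 + 12x^2 + 7x + 9)·(3x^3 + 6x^2 + x + 2) = 3x^6 + 3x^5 + 3x^4 + 5x^3 + 7x^2 + 10x + 5. This has degree ≥ 4, so divide by f(x) over F_13: 3x^6 + 3x^5 + 3x^4 + 5x^3 + 7x^2 + 10x + 5 = (3x^2 + 4x + 12)·(x^4 + 4x^3 + 9x^2 + x + 9) + (9x^3 + 11x^2 + x + 1). Hence a·b ≡ 9x^3 + 11x^2 + x + 1 (mod f). (F_13[x]/(f) is a field with 13^4 = 28561 elements since f is irreducible of degree 4.)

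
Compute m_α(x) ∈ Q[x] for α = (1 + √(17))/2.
m_α(x) = x^2 - x - 4

From 2α - 1 = √(17), squaring gives (2α - 1)^2 = 17, i.e. 4α^2 - 4α + 1 = 17, so α^2 - α + (1 - 17)/4 = 0. Since 17 ≡ 1 (mod 4), (1 - 17)/4 = -4 ∈ Z. The polynomial x^2 - x - 4 has discriminant 1 - 4·(-4) = 17, which is not a perfect square in Q (d = 17 is squarefree and ≠ 1), so x^2 - x - 4 is irreducible over Q. It is the minimal polynomial of α.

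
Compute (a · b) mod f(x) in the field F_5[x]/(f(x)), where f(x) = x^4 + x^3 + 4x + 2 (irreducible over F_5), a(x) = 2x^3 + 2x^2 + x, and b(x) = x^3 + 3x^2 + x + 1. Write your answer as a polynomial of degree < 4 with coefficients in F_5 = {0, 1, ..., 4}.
a · b ≡ x^3 + 2x + 4 (mod f(x))

Multiply in F_5[x]: a(x)·b(x) = (2x^3 + 2x^2 + x)·(x^3 + 3x^2 + x + 1) = 2x^6 + 3x^5 + 4x^4 + 2x^3 + 3x^2 + x. This has degree ≥ 4, so divide by f(x) over F_5: 2x^6 + 3x^5 + 4x^4 + 2x^3 + 3x^2 + x = (2x^2 + x + 3)·(x^4 + x^3 + 4x + 2) + (x^3 + 2x + 4). Hence a·b ≡ x^3 + 2x + 4 (mod f). (F_5[x]/(f) is a field with 5^4 = 625 elements since f is irreducible of degree 4.)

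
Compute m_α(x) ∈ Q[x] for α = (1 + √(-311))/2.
m_α(x) = x^2 - x + 78

From 2α - 1 = √(-311), squaring gives (2α - 1)^2 = -311, i.e. 4α^2 - 4α + 1 = -311, so α^2 - α + (1 + 311)/4 = 0. Since -311 ≡ 1 (mod 4), (1 + 311)/4 = 78 ∈ Z. The polynomial x^2 - x + 78 has discriminant 1 - 4·(78) = -311, which is not a perfect square in Q (d = -311 is squarefree and ≠ 1), so x^2 - x + 78 is irreducible over Q. It is the minimal polynomial of α.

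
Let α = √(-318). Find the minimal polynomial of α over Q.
m_α(x) = x^2 + 318

α satisfies α^2 + 318 = 0, so x^2 + 318 annihilates α. Since d = -318 is squarefree and ≠ 1, it is not a perfect square in Q, so x^2 + 318 has no rational root and is therefore irreducible over Q (a degree-2 polynomial over a field is irreducible iff it has no root). Hence m_α(x) = x^2 + 318.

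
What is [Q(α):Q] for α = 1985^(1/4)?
[Q(α):Q] = 4

α is a root of x^4 - 1985. By Eisenstein's criterion at the prime p = 5 (which divides the constant term 1985 but p^2 = 25 does not, since 1985 is squarefree), x^4 - 1985 is irreducible over Q. Hence [Q(α):Q] = 4.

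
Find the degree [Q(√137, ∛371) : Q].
[Q(√137, ∛371) : Q] = 6

Let L = Q(√137, ∛371). Since Q(√137) ⊂ L and [Q(√137):Q] = 2, the tower law gives 2 | [L:Q]. Likewise Q(∛371) ⊂ L with [Q(∛371):Q] = 3 (because 371 is not a perfect cube), so 3 | [L:Q]. As gcd(2,3) = 1, [L:Q] is divisible by 6. Conversely L is generated over Q by √137 and ∛371, so [L:Q] ≤ 2·3 = 6. Therefore [Q(√137, ∛371) : Q] = 6.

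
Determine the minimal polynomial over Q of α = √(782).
m_α(x) = x^2 - 782

α satisfies α^2 - 782 = 0, so x^2 - 782 annihilates α. Since d = 782 is squarefree and ≠ 1, it is not a perfect square in Q, so x^2 - 782 has no rational root and is therefore irreducible over Q (a degree-2 polynomial over a field is irreducible iff it has no root). Hence m_α(x) = x^2 - 782.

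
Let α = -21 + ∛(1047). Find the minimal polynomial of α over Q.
m_α(x) = x^3 + 63x^2 + 1323x + 8214

Set β = α + 21 = ∛(1047), so β^3 = 1047. Then (α + 21)^3 - 1047 = 0, i.e. α is a root of g(x) = (x + 21)^3 - 1047 = x^3 + 63x^2 + 1323x + 8214. Since g(x) = h(x + 21) where h(x) = x^3 - 1047, and h is irreducible over Q (because 1047 is not a perfect cube, so h has no rational root, and a monic cubic with no rational root is irreducible), g is also irreducible (irreducibility is preserved under the substitution x → x + 21). Hence m_α(x) = x^3 + 63x^2 + 1323x + 8214.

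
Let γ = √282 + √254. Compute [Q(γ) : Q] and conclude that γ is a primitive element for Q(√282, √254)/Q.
[Q(γ) : Q] = 4 (equivalently, Q(γ) = Q(√282, √254))

Obviously Q(γ) ⊆ Q(√282, √254), and [Q(√282, √254):Q] = 4 (since 282, 254 are distinct squarefree integers > 1 with 71628 not a perfect square). To show equality we compute the minimal polynomial of γ. From γ = √282 + √254: γ^2 = 282 + 2√(71628) + 254 = 536 + 2√(71628), so γ^2 - 536 = 2√(71628); squaring, (γ^2 - 536)^2 = 4·71628, i.e. γ^4 - 1072γ^2 + 287296 - 286512 = 0, i.e. γ^4 - 1072γ^2 + 784 = 0. So γ is a root of x^4 - 1072x^2 + 784. This polynomial is irreducible over Q: it has no rational root (each ±√282 ± √254 is irrational), and any factorization into two quadratics over Q would force √(71628) ∈ Q (pairing opposite roots) or √282, √254 ∈ Q (other pairings), all impossible. Hence [Q(γ):Q] = 4 = [Q(√282, √254):Q], so Q(γ) = Q(√282, √254).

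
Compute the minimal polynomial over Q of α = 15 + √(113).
m_α(x) = x^2 - 30x + 112

From α - 15 = √(113), squaring gives (α - 15)^2 = 113, i.e. α^2 - 30α + 225 = 113, so α^2 - 30α + 112 = 0. The discriminant of x^2 - 30x + 112 is (-30)^2 - 4·(112) = 900 - 448 = 452, and 4·(113) is not a perfect square in Q since 113 is squarefree and ≠ 1. Hence x^2 - 30x + 112 is irreducible over Q and is the minimal polynomial of α.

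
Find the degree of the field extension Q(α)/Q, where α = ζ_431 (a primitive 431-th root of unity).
[Q(α):Q] = 430

The minimal polynomial of ζ_431 over Q is the 431-th cyclotomic polynomial Φ_431(x), which is irreducible over Q and has degree φ(431) = 430. Hence [Q(α):Q] = φ(431) = 430.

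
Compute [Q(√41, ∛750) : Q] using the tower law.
[Q(√41, ∛750) : Q] = 6

Let L = Q(√41, ∛750). Since Q(√41) ⊂ L and [Q(√41):Q] = 2, the tower law gives 2 | [L:Q]. Likewise Q(∛750) ⊂ L with [Q(∛750):Q] = 3 (because 750 is not a perfect cube), so 3 | [L:Q]. As gcd(2,3) = 1, [L:Q] is divisible by 6. Conversely L is generated over Q by √41 and ∛750, so [L:Q] ≤ 2·3 = 6. Therefore [Q(√41, ∛750) : Q] = 6.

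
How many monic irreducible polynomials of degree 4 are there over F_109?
There are 35286570 monic irreducible polynomials of degree 4 over F_109

Each element of F_{109^4} that lies in no proper subfield is a root of exactly one monic irreducible of degree 4 over F_109, and each such polynomial has 4 distinct roots in F_{109^4}. By Möbius inversion the count is N_109(4) = (1/4) Σ_{d|4} μ(4/d) · 109^d = (1/4)(μ(4)·109^1 + μ(2)·109^2 + μ(1)·109^4) = 141146280/4 = 35286570.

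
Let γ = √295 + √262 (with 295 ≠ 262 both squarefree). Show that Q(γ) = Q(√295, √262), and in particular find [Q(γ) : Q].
[Q(γ) : Q] = 4 (equivalently, Q(γ) = Q(√295, √262))

Obviously Q(γ) ⊆ Q(√295, √262), and [Q(√295, √262):Q] = 4 (since 295, 262 are distinct squarefree integers > 1 with 77290 not a perfect square). To show equality we compute the minimal polynomial of γ. From γ = √295 + √262: γ^2 = 295 + 2√(77290) + 262 = 557 + 2√(77290), so γ^2 - 557 = 2√(77290); squaring, (γ^2 - 557)^2 = 4·77290, i.e. γ^4 - 1114γ^2 + 310249 - 309160 = 0, i.e. γ^4 - 1114γ^2 + 1089 = 0. So γ is a root of x^4 - 1114x^2 + 1089. This polynomial is irreducible over Q: it has no rational root (each ±√295 ± √262 is irrational), and any factorization into two quadratics over Q would force √(77290) ∈ Q (pairing opposite roots) or √295, √262 ∈ Q (other pairings), all impossible. Hence [Q(γ):Q] = 4 = [Q(√295, √262):Q], so Q(γ) = Q(√295, √262).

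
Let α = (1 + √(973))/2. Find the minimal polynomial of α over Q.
m_α(x) = x^2 - x - 243

From 2α - 1 = √(973), squaring gives (2α - 1)^2 = 973, i.e. 4α^2 - 4α + 1 = 973, so α^2 - α + (1 - 973)/4 = 0. Since 973 ≡ 1 (mod 4), (1 - 973)/4 = -243 ∈ Z. The polynomial x^2 - x - 243 has discriminant 1 - 4·(-243) = 973, which is not a perfect square in Q (d = 973 is squarefree and ≠ 1), so x^2 - x - 243 is irreducible over Q. It is the minimal polynomial of α.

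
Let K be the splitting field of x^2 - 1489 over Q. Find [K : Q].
[K : Q] = 2

f(x) = x^2 - 1489 factors as (x - √1489)(x + √1489). The splitting field is K = Q(√1489). Since 1489 is squarefree and > 1, it is not a perfect square, so x^2 - 1489 is irreducible over Q and [Q(√1489) : Q] = 2. Hence [K : Q] = 2.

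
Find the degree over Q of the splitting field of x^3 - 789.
[K : Q] = 6

The roots of x^3 - 789 are ∛789, ω∛789, ω^2∛789 where ω = e^(2πi/3) is a primitive cube root of unity, so K = Q(∛789, ω). Now [Q(∛789):Q] = 3 (since 789 is not a perfect cube, x^3 - 789 is irreducible) and [Q(ω):Q] = 2. Both 2 and 3 divide [K:Q], and [K:Q] ≤ 3·2 = 6, so [K:Q] = 6. (Equivalently: Q(∛789) ⊂ R but ω ∉ R, so [K : Q(∛789)] = 2.)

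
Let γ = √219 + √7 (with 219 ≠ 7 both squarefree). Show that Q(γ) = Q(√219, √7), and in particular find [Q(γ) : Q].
[Q(γ) : Q] = 4 (equivalently, Q(γ) = Q(√219, √7))

Obviously Q(γ) ⊆ Q(√219, √7), and [Q(√219, √7):Q] = 4 (since 219, 7 are distinct squarefree integers > 1 with 1533 not a perfect square). To show equality we compute the minimal polynomial of γ. From γ = √219 + √7: γ^2 = 219 + 2√(1533) + 7 = 226 + 2√(1533), so γ^2 - 226 = 2√(1533); squaring, (γ^2 - 226)^2 = 4·1533, i.e. γ^4 - 452γ^2 + 51076 - 6132 = 0, i.e. γ^4 - 452γ^2 + 44944 = 0. So γ is a root of x^4 - 452x^2 + 44944. This polynomial is irreducible over Q: it has no rational root (each ±√219 ± √7 is irrational), and any factorization into two quadratics over Q would force √(1533) ∈ Q (pairing opposite roots) or √219, √7 ∈ Q (other pairings), all impossible. Hence [Q(γ):Q] = 4 = [Q(√219, √7):Q], so Q(γ) = Q(√219, √7).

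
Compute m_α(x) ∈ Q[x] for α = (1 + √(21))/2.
m_α(x) = x^2 - x - 5

From 2α - 1 = √(21), squaring gives (2α - 1)^2 = 21, i.e. 4α^2 - 4α + 1 = 21, so α^2 - α + (1 - 21)/4 = 0. Since 21 ≡ 1 (mod 4), (1 - 21)/4 = -5 ∈ Z. The polynomial x^2 - x - 5 has discriminant 1 - 4·(-5) = 21, which is not a perfect square in Q (d = 21 is squarefree and ≠ 1), so x^2 - x - 5 is irreducible over Q. It is the minimal polynomial of α.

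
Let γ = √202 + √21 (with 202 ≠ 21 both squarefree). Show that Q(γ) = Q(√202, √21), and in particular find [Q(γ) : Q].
[Q(γ) : Q] = 4 (equivalently, Q(γ) = Q(√202, √21))

Obviously Q(γ) ⊆ Q(√202, √21), and [Q(√202, √21):Q] = 4 (since 202, 21 are distinct squarefree integers > 1 with 4242 not a perfect square). To show equality we compute the minimal polynomial of γ. From γ = √202 + √21: γ^2 = 202 + 2√(4242) + 21 = 223 + 2√(4242), so γ^2 - 223 = 2√(4242); squaring, (γ^2 - 223)^2 = 4·4242, i.e. γ^4 - 446γ^2 + 49729 - 16968 = 0, i.e. γ^4 - 446γ^2 + 32761 = 0. So γ is a root of x^4 - 446x^2 + 32761. This polynomial is irreducible over Q: it has no rational root (each ±√202 ± √21 is irrational), and any factorization into two quadratics over Q would force √(4242) ∈ Q (pairing opposite roots) or √202, √21 ∈ Q (other pairings), all impossible. Hence [Q(γ):Q] = 4 = [Q(√202, √21):Q], so Q(γ) = Q(√202, √21).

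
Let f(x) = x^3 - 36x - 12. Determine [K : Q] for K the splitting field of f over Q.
[K : Q] = 6

By the rational root test, any rational root of the monic integer polynomial f(x) = x^3 - 36x - 12 must be an integer dividing the constant term -12, i.e. one of ±{1, 2, 3, 4, 6, 12}. Evaluating: f(1) = -47, f(-1) = 23, f(2) = -76, f(-2) = 52, f(3) = -93, f(-3) = 69, f(4) = -92, f(-4) = 68, f(6) = -12, f(-6) = -12, f(12) = 1284, f(-12) = -1308; none is 0, so f has no rational root and is therefore irreducible over Q (a cubic with no linear factor over a field is irreducible). For an irreducible cubic, the Galois group is A_3 or S_3 according as the discriminant disc(f) = -4a^3 - 27b^2 = -4·(-36)^3 - 27·(-12)^2 = 182736 is or is not a square in Q. Here disc(f) = 182736 is not a perfect square in Q, so the Galois group of f over Q is not contained in A_3 and must be all of S_3. The splitting field has degree |S_3| = 6 over Q, so [K : Q] = 6.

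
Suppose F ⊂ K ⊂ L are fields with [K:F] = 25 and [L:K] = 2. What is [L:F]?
[L:F] = 50

The tower law says that for any tower of field extensions F ⊂ K ⊂ L with finite degrees, [L:F] = [L:K] · [K:F]. Here this gives [L:F] = 2 · 25 = 50.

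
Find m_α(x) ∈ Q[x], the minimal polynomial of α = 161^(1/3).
m_α(x) = x^3 - 161

α satisfies α^3 = 161, so x^3 - 161 annihilates α. By the rational root test, a rational root p/q (in lowest terms) of x^3 - 161 would satisfy p^3 = 161 q^3, forcing q = 1 and p^3 = 161; but 161 is not a perfect cube, contradiction. A monic cubic over Q with no rational root is irreducible (any nontrivial factorization would include a linear factor). Hence x^3 - 161 is the minimal polynomial of α, and in particular [Q(α):Q] = 3.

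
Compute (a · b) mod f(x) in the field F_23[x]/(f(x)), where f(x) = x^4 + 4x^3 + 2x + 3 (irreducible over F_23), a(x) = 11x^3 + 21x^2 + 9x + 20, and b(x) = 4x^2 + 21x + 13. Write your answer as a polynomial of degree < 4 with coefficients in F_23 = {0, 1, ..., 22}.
a · b ≡ 18x^3 + 17x^2 + 12x + 4 (mod f(x))

Multiply in F_23[x]: a(x)·b(x) = (11x^3 + 21x^2 + 9x + 20)·(4x^2 + 21x + 13) = 21x^5 + 16x^4 + 22x^3 + 13x^2 + 8x + 7. This has degree ≥ 4, so divide by f(x) over F_23: 21x^5 + 16x^4 + 22x^3 + 13x^2 + 8x + 7 = (21x + 1)·(x^4 + 4x^3 + 2x + 3) + (18x^3 + 17x^2 + 12x + 4). Hence a·b ≡ 18x^3 + 17x^2 + 12x + 4 (mod f). (F_23[x]/(f) is a field with 23^4 = 279841 elements since f is irreducible of degree 4.)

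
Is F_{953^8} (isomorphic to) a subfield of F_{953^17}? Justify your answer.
No: F_{953^8} is not a subfield of F_{953^17}

F_{p^m} embeds in F_{p^n} iff m | n. Here 8 ∤ 17 (since 17 = 2·8 + 1 with remainder 1 ≠ 0), so F_{953^8} is not a subfield of F_{953^17}. Equivalently: if it were, the tower law would give 8 = [F_{953^8}:F_953] dividing [F_{953^17}:F_953] = 17, contradiction.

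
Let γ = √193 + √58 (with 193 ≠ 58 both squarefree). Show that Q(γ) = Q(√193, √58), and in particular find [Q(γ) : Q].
[Q(γ) : Q] = 4 (equivalently, Q(γ) = Q(√193, √58))

Obviously Q(γ) ⊆ Q(√193, √58), and [Q(√193, √58):Q] = 4 (since 193, 58 are distinct squarefree integers > 1 with 11194 not a perfect square). To show equality we compute the minimal polynomial of γ. From γ = √193 + √58: γ^2 = 193 + 2√(11194) + 58 = 251 + 2√(11194), so γ^2 - 251 = 2√(11194); squaring, (γ^2 - 251)^2 = 4·11194, i.e. γ^4 - 502γ^2 + 63001 - 44776 = 0, i.e. γ^4 - 502γ^2 + 18225 = 0. So γ is a root of x^4 - 502x^2 + 18225. This polynomial is irreducible over Q: it has no rational root (each ±√193 ± √58 is irrational), and any factorization into two quadratics over Q would force √(11194) ∈ Q (pairing opposite roots) or √193, √58 ∈ Q (other pairings), all impossible. Hence [Q(γ):Q] = 4 = [Q(√193, √58):Q], so Q(γ) = Q(√193, √58).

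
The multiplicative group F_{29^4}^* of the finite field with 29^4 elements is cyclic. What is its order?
|F_{29^4}^*| = 707280

F_{29^4} has 29^4 = 707281 elements; its multiplicative group consists of all nonzero elements, so |F_{29^4}^*| = 707281 - 1 = 707280. (It is cyclic since any finite subgroup of the multiplicative group of a field is cyclic.)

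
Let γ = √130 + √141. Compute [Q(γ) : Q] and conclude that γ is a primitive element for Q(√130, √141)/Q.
[Q(γ) : Q] = 4 (equivalently, Q(γ) = Q(√130, √141))

Obviously Q(γ) ⊆ Q(√130, √141), and [Q(√130, √141):Q] = 4 (since 130, 141 are distinct squarefree integers > 1 with 18330 not a perfect square). To show equality we compute the minimal polynomial of γ. From γ = √130 + √141: γ^2 = 130 + 2√(18330) + 141 = 271 + 2√(18330), so γ^2 - 271 = 2√(18330); squaring, (γ^2 - 271)^2 = 4·18330, i.e. γ^4 - 542γ^2 + 73441 - 73320 = 0, i.e. γ^4 - 542γ^2 + 121 = 0. So γ is a root of x^4 - 542x^2 + 121. This polynomial is irreducible over Q: it has no rational root (each ±√130 ± √141 is irrational), and any factorization into two quadratics over Q would force √(18330) ∈ Q (pairing opposite roots) or √130, √141 ∈ Q (other pairings), all impossible. Hence [Q(γ):Q] = 4 = [Q(√130, √141):Q], so Q(γ) = Q(√130, √141).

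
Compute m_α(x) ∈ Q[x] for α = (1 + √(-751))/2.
m_α(x) = x^2 - x + 188

From 2α - 1 = √(-751), squaring gives (2α - 1)^2 = -751, i.e. 4α^2 - 4α + 1 = -751, so α^2 - α + (1 + 751)/4 = 0. Since -751 ≡ 1 (mod 4), (1 + 751)/4 = 188 ∈ Z. The polynomial x^2 - x + 188 has discriminant 1 - 4·(188) = -751, which is not a perfect square in Q (d = -751 is squarefree and ≠ 1), so x^2 - x + 188 is irreducible over Q. It is the minimal polynomial of α.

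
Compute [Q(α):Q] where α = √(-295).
[Q(α):Q] = 2

[Q(α):Q] equals the degree of the minimal polynomial of α. Here α^2 = -295 and x^2 + 295 is irreducible (d = -295 is squarefree, ≠ 1, hence not a square), so deg(m_α) = 2. Thus [Q(α):Q] = 2.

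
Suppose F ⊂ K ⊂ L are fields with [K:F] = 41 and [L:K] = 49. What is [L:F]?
[L:F] = 2009

The tower law says that for any tower of field extensions F ⊂ K ⊂ L with finite degrees, [L:F] = [L:K] · [K:F]. Here this gives [L:F] = 49 · 41 = 2009.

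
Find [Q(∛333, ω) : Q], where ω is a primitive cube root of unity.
[Q(∛333, ω) : Q] = 6

[Q(∛333):Q] = 3 (min poly x^3 - 333, irreducible since 333 is not a perfect cube). [Q(ω):Q] = 2 (min poly x^2 + x + 1). Since Q(∛333) ⊂ R and ω ∉ R, we have ω ∉ Q(∛333), so x^2 + x + 1 remains irreducible over Q(∛333) and [Q(∛333, ω) : Q(∛333)] = 2. By the tower law, [Q(∛333, ω) : Q] = 3 · 2 = 6. (In fact Q(∛333, ω) is the splitting field of x^3 - 333 over Q.)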